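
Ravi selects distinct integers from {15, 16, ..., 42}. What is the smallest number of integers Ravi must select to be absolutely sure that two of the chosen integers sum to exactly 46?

21

Two chosen integers sum to 46 exactly when both halves of some pair {x, 46−x} with 15 ≤ x ≤ 46−x ≤ 31 are chosen — 8 such pairs.
The remaining 12 elements (those with no distinct partner in range) can never complete a 46-sum, so the worst case takes all of them and one from each pair: 12 + 8 = 20.
Pigeonhole: the 21st integer has to be the second member of some pair, so 20 + 1 = 21.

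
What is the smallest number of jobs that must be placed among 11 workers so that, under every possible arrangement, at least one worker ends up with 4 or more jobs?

With 33 jobs one could put exactly 3 in each of the 11 workers, and no worker would reach 4.
One more job must land in a worker that already has 3, giving it 4.
So 11 × 3 + 1 = 34 jobs are required.

34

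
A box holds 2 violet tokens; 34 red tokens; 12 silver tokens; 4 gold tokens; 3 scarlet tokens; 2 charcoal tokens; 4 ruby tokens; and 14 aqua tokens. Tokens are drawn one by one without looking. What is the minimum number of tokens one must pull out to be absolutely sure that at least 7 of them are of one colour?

By pigeonhole, the 8 colours are the holes; the tokens drawn are the pigeons.
To avoid 7 of any one colour, the worst case takes at most 6 of each colour, or every token of a colour that has fewer than 6.
That gives 2 + 6 + 6 + 4 + 3 + 2 + 4 + 6 = 33 tokens with no colour reaching 7.
The next token forces some colour to 7, so 33 + 1 = 34.

34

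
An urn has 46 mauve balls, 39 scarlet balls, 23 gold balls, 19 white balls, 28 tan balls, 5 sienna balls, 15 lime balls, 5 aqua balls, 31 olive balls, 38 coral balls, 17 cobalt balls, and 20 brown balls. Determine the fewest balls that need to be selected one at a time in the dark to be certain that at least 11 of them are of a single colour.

An adversary could hand out at most 10 balls per colour (sienna, aqua run out sooner): 10 + 10 + 10 + 10 + 10 + 5 + 10 + 5 + 10 + 10 + 10 + 10 = 110 balls and still no colour has 11.
By the pigeonhole principle, one more ball lands in a colour already at 10, so 111 draws are enough and 110 are not.

111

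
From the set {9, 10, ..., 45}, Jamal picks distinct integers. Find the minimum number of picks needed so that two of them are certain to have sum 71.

28

Group the elements by complementary pair {x, 71−x}: {26,45}, {27,44}, {28,43}, …, giving 10 two-element pairs and 17 integers whose partner 71−x falls outside [9,45].
Pigeonhole: treating each of those 27 groups as a pigeonhole, one can pick one integer per group — 27 integers — with no two summing to 71.
The 28th integer lands in an occupied pair, forcing a sum of 71.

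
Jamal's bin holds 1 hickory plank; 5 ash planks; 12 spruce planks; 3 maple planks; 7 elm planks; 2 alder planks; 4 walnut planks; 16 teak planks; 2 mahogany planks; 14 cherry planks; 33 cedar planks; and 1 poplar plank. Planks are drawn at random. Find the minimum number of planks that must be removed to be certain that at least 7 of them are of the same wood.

Put each drawn plank into a box by wood. The largest draw with every box below 7 takes min(count, 6) from each wood; woods with fewer than 6 contribute all they have.
Σ min(cᵢ, 6) = 1 + 5 + 6 + 3 + 6 + 2 + 4 + 6 + 2 + 6 + 6 + 1 = 48.
Draw number 48 + 1 = 49 must push one box to 7.

49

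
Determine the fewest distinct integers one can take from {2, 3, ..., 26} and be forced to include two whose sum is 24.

16

Two chosen integers sum to 24 exactly when both halves of some pair {x, 24−x} with 2 ≤ x ≤ 24−x ≤ 22 are chosen — 10 such pairs.
The remaining 5 elements (those with no distinct partner in range) can never complete a 24-sum, so the worst case takes all of them and one from each pair: 5 + 10 = 15.
The 16th integer has to be the second member of some pair, so 15 + 1 = 16.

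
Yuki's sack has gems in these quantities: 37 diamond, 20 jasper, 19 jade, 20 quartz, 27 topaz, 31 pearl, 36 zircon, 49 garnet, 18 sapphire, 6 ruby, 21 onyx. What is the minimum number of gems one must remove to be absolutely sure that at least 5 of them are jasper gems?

In the worst case for collecting jasper gems, every non-jasper gem comes out first.
There are 37 + 19 + 20 + 27 + 31 + 36 + 49 + 18 + 6 + 21 = 264 non-jasper gems altogether.
After those, each further gem must be jasper, so 264 + 5 = 269 draws guarantee 5 jasper gems.

269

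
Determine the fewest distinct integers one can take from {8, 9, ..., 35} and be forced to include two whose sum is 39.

17

Two chosen integers sum to 39 exactly when both halves of some pair {x, 39−x} with 8 ≤ x ≤ 39−x ≤ 31 are chosen — 12 such pairs.
The remaining 4 elements (those with no distinct partner in range) can never complete a 39-sum, so the worst case takes all of them and one from each pair: 4 + 12 = 16.
By the pigeonhole principle, the 17th integer has to be the second member of some pair, so 16 + 1 = 17.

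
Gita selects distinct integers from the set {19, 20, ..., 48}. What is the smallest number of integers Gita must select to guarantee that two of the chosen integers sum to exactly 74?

Two chosen integers sum to 74 exactly when both halves of some pair {x, 74−x} with 26 ≤ x ≤ 74−x ≤ 48 are chosen — 11 such pairs.
The remaining 8 elements (those with no distinct partner in range) can never complete a 74-sum, so the worst case takes all of them and one from each pair: 8 + 11 = 19.
The 20th integer has to be the second member of some pair, so 19 + 1 = 20.

20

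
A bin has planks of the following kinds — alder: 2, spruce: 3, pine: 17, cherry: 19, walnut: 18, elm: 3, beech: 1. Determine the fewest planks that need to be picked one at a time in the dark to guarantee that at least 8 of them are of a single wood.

31

An adversary could hand out at most 7 planks per wood (4 woods run out sooner): 2 + 3 + 7 + 7 + 7 + 3 + 1 = 30 planks and still no wood has 8.
One more plank lands in a wood already at 7, so 31 draws are enough and 30 are not.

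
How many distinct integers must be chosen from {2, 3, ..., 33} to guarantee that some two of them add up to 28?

A set avoiding the sum 28 can contain at most one of each pair {x, 28−x}, plus the 8 elements whose complement lies outside the range or equal to its own complement.
The integers 14, …, 33 (20 of them) are such a set: any two sum to at least 14+15 = 29 > 28.
Pigeonhole: any 21st integer completes one of the 12 pairs, so 21 choices force a sum of 28.

21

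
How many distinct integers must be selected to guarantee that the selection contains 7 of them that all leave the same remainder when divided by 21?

By pigeonhole, the 21 residue classes mod 21 are the pigeonholes.
With 126 integers one could put 6 in each residue class and have no class reach 7.
The 127th integer pushes some class to 7, so 21·6 + 1 = 127.

127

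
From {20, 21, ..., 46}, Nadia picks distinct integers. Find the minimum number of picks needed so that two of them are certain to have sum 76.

20

Two chosen integers sum to 76 exactly when both halves of some pair {x, 76−x} with 30 ≤ x ≤ 76−x ≤ 46 are chosen — 8 such pairs.
The remaining 11 elements (those with no distinct partner in range) can never complete a 76-sum, so the worst case takes all of them and one from each pair: 11 + 8 = 19.
By pigeonhole, the 20th integer has to be the second member of some pair, so 19 + 1 = 20.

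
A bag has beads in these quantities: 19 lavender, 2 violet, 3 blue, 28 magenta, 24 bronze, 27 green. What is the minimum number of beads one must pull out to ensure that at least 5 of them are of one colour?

An adversary could hand out at most 4 beads per colour (violet, blue run out sooner): 4 + 2 + 3 + 4 + 4 + 4 = 21 beads and still no colour has 5.
One more bead lands in a colour already at 4, so 22 draws are enough and 21 are not.

22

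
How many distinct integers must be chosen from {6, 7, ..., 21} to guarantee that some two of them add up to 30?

Two chosen integers sum to 30 exactly when both halves of some pair {x, 30−x} with 9 ≤ x ≤ 30−x ≤ 21 are chosen — 6 such pairs.
The remaining 4 elements (those with no distinct partner in range) can never complete a 30-sum, so the worst case takes all of them and one from each pair: 4 + 6 = 10.
Pigeonhole: the 11th integer has to be the second member of some pair, so 10 + 1 = 11.

11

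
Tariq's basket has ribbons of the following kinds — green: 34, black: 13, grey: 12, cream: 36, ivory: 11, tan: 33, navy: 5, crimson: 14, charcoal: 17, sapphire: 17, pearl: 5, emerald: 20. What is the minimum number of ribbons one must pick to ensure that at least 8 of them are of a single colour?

By the pigeonhole principle, put each drawn ribbon into a box by colour. The largest draw with every box below 8 takes min(count, 7) from each colour; colours with fewer than 7 contribute all they have.
Σ min(cᵢ, 7) = 7 + 7 + 7 + 7 + 7 + 7 + 5 + 7 + 7 + 7 + 5 + 7 = 80.
Draw number 80 + 1 = 81 must push one box to 8.

81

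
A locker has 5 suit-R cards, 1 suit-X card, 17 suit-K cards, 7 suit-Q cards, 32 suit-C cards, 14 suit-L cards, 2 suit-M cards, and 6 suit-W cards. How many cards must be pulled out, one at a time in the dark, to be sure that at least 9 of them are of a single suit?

Pigeonhole: the 8 suits are the holes; the cards drawn are the pigeons.
To avoid 9 of any one suit, the worst case takes at most 8 of each suit, or every card of a suit that has fewer than 8.
That gives 5 + 1 + 8 + 7 + 8 + 8 + 2 + 6 = 45 cards with no suit reaching 9.
The next card forces some suit to 9, so 45 + 1 = 46.

46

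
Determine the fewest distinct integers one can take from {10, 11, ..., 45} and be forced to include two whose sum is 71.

A set avoiding the sum 71 can contain at most one of each pair {x, 71−x}, plus the 16 elements whose complement lies outside the range.
The integers 10, …, 35 (26 of them) are such a set: any two sum to at least 10+11 = 21 and at most 34+35 = 69 < 71.
Pigeonhole: any 27th integer completes one of the 10 pairs, so 27 choices force a sum of 71.

27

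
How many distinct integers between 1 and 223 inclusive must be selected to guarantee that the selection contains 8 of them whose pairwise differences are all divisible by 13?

Integers whose pairwise differences are multiples of 13 are exactly those sharing a remainder mod 13. The 13 residue classes mod 13 are the pigeonholes.
With 91 integers one could put 7 in each residue class and have no class reach 8.
The 92nd integer pushes some class to 8, so 13·7 + 1 = 92.

92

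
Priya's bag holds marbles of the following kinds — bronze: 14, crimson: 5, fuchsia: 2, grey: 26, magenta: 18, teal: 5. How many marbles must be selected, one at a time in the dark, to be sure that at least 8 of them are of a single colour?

34

An adversary could hand out at most 7 marbles per colour (crimson, fuchsia, teal run out sooner): 7 + 5 + 2 + 7 + 7 + 5 = 33 marbles and still no colour has 8.
By pigeonhole, one more marble lands in a colour already at 7, so 34 draws are enough and 33 are not.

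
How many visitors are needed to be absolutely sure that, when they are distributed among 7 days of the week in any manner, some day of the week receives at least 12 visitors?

78

With 77 visitors one could put exactly 11 in each of the 7 days of the week, and no day of the week would reach 12.
By the pigeonhole principle, one more visitor must land in a day of the week that already has 11, giving it 12.
So 7 × 11 + 1 = 78 visitors are required.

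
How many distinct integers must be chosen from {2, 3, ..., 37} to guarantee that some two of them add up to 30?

24

Group the elements by complementary pair {x, 30−x}: {2,28}, {3,27}, {4,26}, …, giving 13 two-element pairs; the single value 15 (it cannot pair with itself since the integers are distinct); and 9 integers whose partner 30−x falls outside [2,37].
Treating each of those 23 groups as a pigeonhole, one can pick one integer per group — 23 integers — with no two summing to 30.
The 24th integer lands in an occupied pair, forcing a sum of 30.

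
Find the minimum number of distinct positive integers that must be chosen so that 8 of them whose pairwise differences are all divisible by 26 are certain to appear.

Integers whose pairwise differences are multiples of 26 are exactly those sharing a remainder mod 26. The 26 residue classes mod 26 are the pigeonholes.
With 182 integers one could put 7 in each residue class and have no class reach 8.
The 183rd integer pushes some class to 8, so 26·7 + 1 = 183.

183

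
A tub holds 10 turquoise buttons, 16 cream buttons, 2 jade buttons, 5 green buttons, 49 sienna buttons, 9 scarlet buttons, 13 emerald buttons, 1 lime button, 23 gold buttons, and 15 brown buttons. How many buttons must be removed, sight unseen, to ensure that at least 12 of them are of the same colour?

An adversary could hand out at most 11 buttons per colour (5 colours run out sooner): 10 + 11 + 2 + 5 + 11 + 9 + 11 + 1 + 11 + 11 = 82 buttons and still no colour has 12.
Pigeonhole: one more button lands in a colour already at 11, so 83 draws are enough and 82 are not.

83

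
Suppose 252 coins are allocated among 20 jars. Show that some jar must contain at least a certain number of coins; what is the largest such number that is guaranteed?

The 20 jars are the holes and the 252 coins are the pigeons.
If every jar held at most 12 coins, the total would be at most 20 × 12 = 240, which is less than 252.
So some jar holds at least ⌈252/20⌉ = 13 coins.

13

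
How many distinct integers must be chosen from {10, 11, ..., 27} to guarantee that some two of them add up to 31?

A set avoiding the sum 31 can contain at most one of each pair {x, 31−x}, plus the 6 elements whose complement lies outside the range.
The integers 16, …, 27 (12 of them) are such a set: any two sum to at least 16+17 = 33 > 31.
Any 13th integer completes one of the 6 pairs, so 13 choices force a sum of 31.

13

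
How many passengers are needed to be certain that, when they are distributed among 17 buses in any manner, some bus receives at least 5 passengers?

With 68 passengers one could put exactly 4 in each of the 17 buses, and no bus would reach 5.
One more passenger must land in a bus that already has 4, giving it 5.
So 17 × 4 + 1 = 69 passengers are required.

69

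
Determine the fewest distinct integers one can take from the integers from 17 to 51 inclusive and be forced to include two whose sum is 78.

A set avoiding the sum 78 can contain at most one of each pair {x, 78−x}, plus the 11 elements whose complement lies outside the range or equal to its own complement.
The integers 17, …, 39 (23 of them) are such a set: any two sum to at least 17+18 = 35 and at most 38+39 = 77 < 78.
Any 24th integer completes one of the 12 pairs, so 24 choices force a sum of 78.

24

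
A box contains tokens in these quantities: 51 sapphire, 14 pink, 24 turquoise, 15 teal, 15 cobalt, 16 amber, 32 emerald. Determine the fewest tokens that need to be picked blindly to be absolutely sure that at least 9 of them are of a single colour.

An adversary could hand out at most 8 tokens per colour: 8 + 8 + 8 + 8 + 8 + 8 + 8 = 56 tokens and still no colour has 9.
One more token lands in a colour already at 8, so 57 draws are enough and 56 are not.

57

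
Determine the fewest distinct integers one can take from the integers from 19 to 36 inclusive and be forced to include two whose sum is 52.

12

Two chosen integers sum to 52 exactly when both halves of some pair {x, 52−x} with 19 ≤ x ≤ 52−x ≤ 33 are chosen — 7 such pairs.
The remaining 4 elements (those with no distinct partner in range) can never complete a 52-sum, so the worst case takes all of them and one from each pair: 4 + 7 = 11.
Pigeonhole: the 12th integer has to be the second member of some pair, so 11 + 1 = 12.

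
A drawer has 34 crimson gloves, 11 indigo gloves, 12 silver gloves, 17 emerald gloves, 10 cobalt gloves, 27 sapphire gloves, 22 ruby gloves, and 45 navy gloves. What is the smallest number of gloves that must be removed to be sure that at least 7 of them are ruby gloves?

In the worst case for collecting ruby gloves, every non-ruby glove comes out first.
There are 34 + 11 + 12 + 17 + 10 + 27 + 45 = 156 non-ruby gloves altogether.
After those, each further glove must be ruby, so 156 + 7 = 163 draws guarantee 7 ruby gloves.

163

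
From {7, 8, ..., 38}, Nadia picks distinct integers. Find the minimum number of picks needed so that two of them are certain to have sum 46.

18

Group the elements by complementary pair {x, 46−x}: {8,38}, {9,37}, {10,36}, …, giving 15 two-element pairs, the single value 23 (it cannot pair with itself since the integers are distinct), and 1 integer whose partner 46−x falls outside [7,38].
By the pigeonhole principle, treating each of those 17 groups as a pigeonhole, one can pick one integer per group — 17 integers — with no two summing to 46.
The 18th integer lands in an occupied pair, forcing a sum of 46.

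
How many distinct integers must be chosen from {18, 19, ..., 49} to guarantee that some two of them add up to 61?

20

Two chosen integers sum to 61 exactly when both halves of some pair {x, 61−x} with 18 ≤ x ≤ 61−x ≤ 43 are chosen — 13 such pairs.
The remaining 6 elements (those with no distinct partner in range) can never complete a 61-sum, so the worst case takes all of them and one from each pair: 6 + 13 = 19.
The 20th integer has to be the second member of some pair, so 19 + 1 = 20.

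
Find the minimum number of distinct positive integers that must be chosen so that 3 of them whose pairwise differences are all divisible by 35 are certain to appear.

71

Integers whose pairwise differences are multiples of 35 are exactly those sharing a remainder mod 35. The 35 residue classes mod 35 are the pigeonholes.
With 70 integers one could put 2 in each residue class and have no class reach 3.
The 71st integer pushes some class to 3, so 35·2 + 1 = 71.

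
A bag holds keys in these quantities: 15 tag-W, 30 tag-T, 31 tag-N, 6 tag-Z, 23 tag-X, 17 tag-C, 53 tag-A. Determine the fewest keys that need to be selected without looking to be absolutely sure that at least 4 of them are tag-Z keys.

In the worst case for collecting tag-Z keys, every non-tag-Z key comes out first.
There are 15 + 30 + 31 + 23 + 17 + 53 = 169 non-tag-Z keys altogether.
After those, each further key must be tag-Z, so 169 + 4 = 173 draws guarantee 4 tag-Z keys.

173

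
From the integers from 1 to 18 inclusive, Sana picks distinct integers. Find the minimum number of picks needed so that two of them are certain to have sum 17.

A set avoiding the sum 17 can contain at most one of each pair {x, 17−x}, plus the 2 elements whose complement lies outside the range.
The integers 9, …, 18 (10 of them) are such a set: any two sum to at least 9+10 = 19 > 17.
By the pigeonhole principle, any 11th integer completes one of the 8 pairs, so 11 choices force a sum of 17.

11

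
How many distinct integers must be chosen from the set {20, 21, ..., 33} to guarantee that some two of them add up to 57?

Two chosen integers sum to 57 exactly when both halves of some pair {x, 57−x} with 24 ≤ x ≤ 57−x ≤ 33 are chosen — 5 such pairs.
The remaining 4 elements (those with no distinct partner in range) can never complete a 57-sum, so the worst case takes all of them and one from each pair: 4 + 5 = 9.
Pigeonhole: the 10th integer has to be the second member of some pair, so 9 + 1 = 10.

10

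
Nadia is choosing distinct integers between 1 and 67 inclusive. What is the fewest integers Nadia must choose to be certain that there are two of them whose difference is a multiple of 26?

27

Integers whose pairwise differences are multiples of 26 are exactly those sharing a remainder mod 26. The 26 residue classes mod 26 are the pigeonholes.
With 26 integers one could put 1 in each residue class and have no class reach 2.
The 27th integer pushes some class to 2, so 26·1 + 1 = 27.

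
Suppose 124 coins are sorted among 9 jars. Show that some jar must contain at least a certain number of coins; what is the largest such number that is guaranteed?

By the pigeonhole principle, the 9 jars are the holes and the 124 coins are the pigeons.
If every jar held at most 13 coins, the total would be at most 9 × 13 = 117, which is less than 124.
So some jar holds at least ⌈124/9⌉ = 14 coins.

14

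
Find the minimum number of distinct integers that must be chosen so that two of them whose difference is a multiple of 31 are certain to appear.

32

Integers whose pairwise differences are multiples of 31 are exactly those sharing a remainder mod 31. The 31 residue classes mod 31 are the pigeonholes.
With 31 integers one could put 1 in each residue class and have no class reach 2.
The 32nd integer pushes some class to 2, so 31·1 + 1 = 32.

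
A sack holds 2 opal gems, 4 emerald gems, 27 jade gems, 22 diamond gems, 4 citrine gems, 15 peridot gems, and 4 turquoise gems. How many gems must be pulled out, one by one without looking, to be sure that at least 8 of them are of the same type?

36

By the pigeonhole principle, the 7 types are the holes; the gems drawn are the pigeons.
To avoid 8 of any one type, the worst case takes at most 7 of each type, or every gem of a type that has fewer than 7.
That gives 2 + 4 + 7 + 7 + 4 + 7 + 4 = 35 gems with no type reaching 8.
The next gem forces some type to 8, so 35 + 1 = 36.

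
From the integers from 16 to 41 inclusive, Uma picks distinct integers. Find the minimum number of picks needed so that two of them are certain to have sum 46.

20

A set avoiding the sum 46 can contain at most one of each pair {x, 46−x}, plus the 12 elements whose complement lies outside the range or equal to its own complement.
The integers 23, …, 41 (19 of them) are such a set: any two sum to at least 23+24 = 47 > 46.
Any 20th integer completes one of the 7 pairs, so 20 choices force a sum of 46.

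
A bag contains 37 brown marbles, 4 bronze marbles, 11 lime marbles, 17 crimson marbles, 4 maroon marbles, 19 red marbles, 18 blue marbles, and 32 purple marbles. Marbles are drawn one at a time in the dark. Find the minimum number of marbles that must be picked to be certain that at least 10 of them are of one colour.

By pigeonhole, the 8 colours are the holes; the marbles drawn are the pigeons.
To avoid 10 of any one colour, the worst case takes at most 9 of each colour, or every marble of a colour that has fewer than 9.
That gives 9 + 4 + 9 + 9 + 4 + 9 + 9 + 9 = 62 marbles with no colour reaching 10.
The next marble forces some colour to 10, so 62 + 1 = 63.

63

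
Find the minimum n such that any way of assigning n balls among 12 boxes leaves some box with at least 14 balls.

With 156 balls one could put exactly 13 in each of the 12 boxes, and no box would reach 14.
Pigeonhole: one more ball must land in a box that already has 13, giving it 14.
So 12 × 13 + 1 = 157 balls are required.

157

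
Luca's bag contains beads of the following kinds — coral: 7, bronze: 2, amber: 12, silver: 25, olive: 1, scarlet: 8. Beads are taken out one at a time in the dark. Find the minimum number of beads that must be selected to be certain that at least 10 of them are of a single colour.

37

By the pigeonhole principle, put each drawn bead into a box by colour. The largest draw with every box below 10 takes min(count, 9) from each colour; colours with fewer than 9 contribute all they have.
Σ min(cᵢ, 9) = 7 + 2 + 9 + 9 + 1 + 8 = 36.
Draw number 36 + 1 = 37 must push one box to 10.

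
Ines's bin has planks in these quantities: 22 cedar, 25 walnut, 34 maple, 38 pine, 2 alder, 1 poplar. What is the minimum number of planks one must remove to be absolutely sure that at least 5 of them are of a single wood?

20

Put each drawn plank into a box by wood. The largest draw with every box below 5 takes min(count, 4) from each wood; woods with fewer than 4 contribute all they have.
Σ min(cᵢ, 4) = 4 + 4 + 4 + 4 + 2 + 1 = 19.
Draw number 19 + 1 = 20 must push one box to 5.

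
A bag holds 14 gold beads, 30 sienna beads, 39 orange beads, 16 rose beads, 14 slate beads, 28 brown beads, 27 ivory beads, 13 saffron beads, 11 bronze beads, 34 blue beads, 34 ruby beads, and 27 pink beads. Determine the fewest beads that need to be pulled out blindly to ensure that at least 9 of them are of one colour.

An adversary could hand out at most 8 beads per colour: 8 + 8 + 8 + 8 + 8 + 8 + 8 + 8 + 8 + 8 + 8 + 8 = 96 beads and still no colour has 9.
One more bead lands in a colour already at 8, so 97 draws are enough and 96 are not.

97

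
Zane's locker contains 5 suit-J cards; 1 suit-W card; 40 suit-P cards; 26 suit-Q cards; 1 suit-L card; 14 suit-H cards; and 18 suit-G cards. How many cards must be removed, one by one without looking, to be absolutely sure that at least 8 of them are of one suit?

By pigeonhole, put each drawn card into a box by suit. The largest draw with every box below 8 takes min(count, 7) from each suit; suits with fewer than 7 contribute all they have.
Σ min(cᵢ, 7) = 5 + 1 + 7 + 7 + 1 + 7 + 7 = 35.
Draw number 35 + 1 = 36 must push one box to 8.

36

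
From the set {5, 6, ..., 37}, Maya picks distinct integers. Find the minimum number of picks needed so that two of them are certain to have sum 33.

Two chosen integers sum to 33 exactly when both halves of some pair {x, 33−x} with 5 ≤ x ≤ 33−x ≤ 28 are chosen — 12 such pairs.
The remaining 9 elements (those with no distinct partner in range) can never complete a 33-sum, so the worst case takes all of them and one from each pair: 9 + 12 = 21.
The 22nd integer has to be the second member of some pair, so 21 + 1 = 22.

22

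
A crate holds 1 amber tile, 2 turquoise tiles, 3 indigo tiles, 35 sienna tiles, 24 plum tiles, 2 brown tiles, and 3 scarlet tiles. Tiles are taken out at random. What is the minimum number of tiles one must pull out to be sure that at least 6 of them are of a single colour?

By pigeonhole, put each drawn tile into a box by colour. The largest draw with every box below 6 takes min(count, 5) from each colour; colours with fewer than 5 contribute all they have.
Σ min(cᵢ, 5) = 1 + 2 + 3 + 5 + 5 + 2 + 3 = 21.
Draw number 21 + 1 = 22 must push one box to 6.

22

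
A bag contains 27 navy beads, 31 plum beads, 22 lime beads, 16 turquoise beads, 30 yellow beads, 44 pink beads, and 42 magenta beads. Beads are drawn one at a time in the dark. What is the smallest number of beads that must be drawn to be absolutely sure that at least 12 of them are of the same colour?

78

An adversary could hand out at most 11 beads per colour: 11 + 11 + 11 + 11 + 11 + 11 + 11 = 77 beads and still no colour has 12.
By the pigeonhole principle, one more bead lands in a colour already at 11, so 78 draws are enough and 77 are not.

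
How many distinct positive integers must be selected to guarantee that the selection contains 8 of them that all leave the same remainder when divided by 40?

The 40 residue classes mod 40 are the pigeonholes.
With 280 integers one could put 7 in each residue class and have no class reach 8.
The 281st integer pushes some class to 8, so 40·7 + 1 = 281.

281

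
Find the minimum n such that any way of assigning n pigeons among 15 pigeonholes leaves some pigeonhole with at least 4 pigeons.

With 45 pigeons one could put exactly 3 in each of the 15 pigeonholes, and no pigeonhole would reach 4.
One more pigeon must land in a pigeonhole that already has 3, giving it 4.
So 15 × 3 + 1 = 46 pigeons are required.

46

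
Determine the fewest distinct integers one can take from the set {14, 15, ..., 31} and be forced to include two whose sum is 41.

Group the elements by complementary pair {x, 41−x}: {14,27}, {15,26}, {16,25}, …, giving 7 two-element pairs and 4 integers whose partner 41−x falls outside [14,31].
Treating each of those 11 groups as a pigeonhole, one can pick one integer per group — 11 integers — with no two summing to 41.
The 12th integer lands in an occupied pair, forcing a sum of 41.

12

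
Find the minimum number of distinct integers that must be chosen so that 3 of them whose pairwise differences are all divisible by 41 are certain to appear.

83

Integers whose pairwise differences are multiples of 41 are exactly those sharing a remainder mod 41. By the pigeonhole principle, the 41 residue classes mod 41 are the pigeonholes.
With 82 integers one could put 2 in each residue class and have no class reach 3.
The 83rd integer pushes some class to 3, so 41·2 + 1 = 83.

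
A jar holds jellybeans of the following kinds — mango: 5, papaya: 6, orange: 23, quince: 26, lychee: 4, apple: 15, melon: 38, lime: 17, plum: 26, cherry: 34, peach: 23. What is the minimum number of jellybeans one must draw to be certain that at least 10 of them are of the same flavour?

88

Put each drawn jellybean into a box by flavour. The largest draw with every box below 10 takes min(count, 9) from each flavour; flavours with fewer than 9 contribute all they have.
Σ min(cᵢ, 9) = 5 + 6 + 9 + 9 + 4 + 9 + 9 + 9 + 9 + 9 + 9 = 87.
Draw number 87 + 1 = 88 must push one box to 10.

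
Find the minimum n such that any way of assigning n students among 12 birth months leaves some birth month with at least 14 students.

With 156 students one could put exactly 13 in each of the 12 birth months, and no birth month would reach 14.
One more student must land in a birth month that already has 13, giving it 14.
So 12 × 13 + 1 = 157 students are required.

157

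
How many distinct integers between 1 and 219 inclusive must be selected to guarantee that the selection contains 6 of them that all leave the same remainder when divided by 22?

111

By the pigeonhole principle, the 22 residue classes mod 22 are the pigeonholes.
With 110 integers one could put 5 in each residue class and have no class reach 6.
The 111th integer pushes some class to 6, so 22·5 + 1 = 111.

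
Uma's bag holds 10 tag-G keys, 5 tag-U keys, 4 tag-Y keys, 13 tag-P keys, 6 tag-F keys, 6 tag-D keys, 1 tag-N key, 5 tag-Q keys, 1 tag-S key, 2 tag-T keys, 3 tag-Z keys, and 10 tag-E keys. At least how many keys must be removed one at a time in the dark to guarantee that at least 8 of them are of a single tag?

55

An adversary could hand out at most 7 keys per tag (9 tags run out sooner): 7 + 5 + 4 + 7 + 6 + 6 + 1 + 5 + 1 + 2 + 3 + 7 = 54 keys and still no tag has 8.
One more key lands in a tag already at 7, so 55 draws are enough and 54 are not.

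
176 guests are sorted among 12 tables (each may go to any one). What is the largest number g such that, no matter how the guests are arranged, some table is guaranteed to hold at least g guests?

By the pigeonhole principle, the 12 tables are the holes and the 176 guests are the pigeons.
If every table held at most 14 guests, the total would be at most 12 × 14 = 168, which is less than 176.
So some table holds at least ⌈176/12⌉ = 15 guests.

15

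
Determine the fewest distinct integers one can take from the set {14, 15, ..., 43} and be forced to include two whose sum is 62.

Two chosen integers sum to 62 exactly when both halves of some pair {x, 62−x} with 19 ≤ x ≤ 62−x ≤ 43 are chosen — 12 such pairs.
The remaining 6 elements (those with no distinct partner in range) can never complete a 62-sum, so the worst case takes all of them and one from each pair: 6 + 12 = 18.
The 19th integer has to be the second member of some pair, so 18 + 1 = 19.

19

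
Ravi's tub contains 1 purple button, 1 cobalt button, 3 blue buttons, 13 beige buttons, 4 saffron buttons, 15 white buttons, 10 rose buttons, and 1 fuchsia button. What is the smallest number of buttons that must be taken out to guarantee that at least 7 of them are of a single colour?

By the pigeonhole principle, put each drawn button into a box by colour. The largest draw with every box below 7 takes min(count, 6) from each colour; colours with fewer than 6 contribute all they have.
Σ min(cᵢ, 6) = 1 + 1 + 3 + 6 + 4 + 6 + 6 + 1 = 28.
Draw number 28 + 1 = 29 must push one box to 7.

29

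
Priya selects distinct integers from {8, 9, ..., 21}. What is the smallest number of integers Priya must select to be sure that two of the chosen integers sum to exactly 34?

11

Group the elements by complementary pair {x, 34−x}: {13,21}, {14,20}, {15,19}, …, giving 4 two-element pairs, the single value 17 (it cannot pair with itself since the integers are distinct), and 5 integers whose partner 34−x falls outside [8,21].
By the pigeonhole principle, treating each of those 10 groups as a pigeonhole, one can pick one integer per group — 10 integers — with no two summing to 34.
The 11th integer lands in an occupied pair, forcing a sum of 34.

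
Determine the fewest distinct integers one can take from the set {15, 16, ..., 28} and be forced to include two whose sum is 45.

9

A set avoiding the sum 45 can contain at most one of each pair {x, 45−x}, plus the 2 elements whose complement lies outside the range.
The integers 15, …, 22 (8 of them) are such a set: any two sum to at least 15+16 = 31 and at most 21+22 = 43 < 45.
Any 9th integer completes one of the 6 pairs, so 9 choices force a sum of 45.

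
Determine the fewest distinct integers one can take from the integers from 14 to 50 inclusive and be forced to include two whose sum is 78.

Two chosen integers sum to 78 exactly when both halves of some pair {x, 78−x} with 28 ≤ x ≤ 78−x ≤ 50 are chosen — 11 such pairs.
The remaining 15 elements (those with no distinct partner in range) can never complete a 78-sum, so the worst case takes all of them and one from each pair: 15 + 11 = 26.
Pigeonhole: the 27th integer has to be the second member of some pair, so 26 + 1 = 27.

27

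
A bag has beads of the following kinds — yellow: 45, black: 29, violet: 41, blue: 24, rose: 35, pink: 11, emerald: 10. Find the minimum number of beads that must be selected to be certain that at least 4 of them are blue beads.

In the worst case for collecting blue beads, every non-blue bead comes out first.
There are 45 + 29 + 41 + 35 + 11 + 10 = 171 non-blue beads altogether.
After those, each further bead must be blue, so 171 + 4 = 175 draws guarantee 4 blue beads.

175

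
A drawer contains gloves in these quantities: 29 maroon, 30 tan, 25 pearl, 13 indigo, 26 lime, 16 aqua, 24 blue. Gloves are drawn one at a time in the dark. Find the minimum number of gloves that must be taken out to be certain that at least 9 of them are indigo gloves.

In the worst case for collecting indigo gloves, every non-indigo glove comes out first.
There are 29 + 30 + 25 + 26 + 16 + 24 = 150 non-indigo gloves altogether.
After those, each further glove must be indigo, so 150 + 9 = 159 draws guarantee 9 indigo gloves.

159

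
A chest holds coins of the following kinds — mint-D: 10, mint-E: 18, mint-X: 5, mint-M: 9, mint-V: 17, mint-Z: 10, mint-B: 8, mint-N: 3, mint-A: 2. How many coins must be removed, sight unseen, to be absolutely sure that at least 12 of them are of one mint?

70

Pigeonhole: put each drawn coin into a box by mint. The largest draw with every box below 12 takes min(count, 11) from each mint; mints with fewer than 11 contribute all they have.
Σ min(cᵢ, 11) = 10 + 11 + 5 + 9 + 11 + 10 + 8 + 3 + 2 = 69.
Draw number 69 + 1 = 70 must push one box to 12.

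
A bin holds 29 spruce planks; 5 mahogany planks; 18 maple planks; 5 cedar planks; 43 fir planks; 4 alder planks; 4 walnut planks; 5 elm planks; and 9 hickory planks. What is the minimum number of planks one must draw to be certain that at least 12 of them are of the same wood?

Put each drawn plank into a box by wood. The largest draw with every box below 12 takes min(count, 11) from each wood; woods with fewer than 11 contribute all they have.
Σ min(cᵢ, 11) = 11 + 5 + 11 + 5 + 11 + 4 + 4 + 5 + 9 = 65.
Draw number 65 + 1 = 66 must push one box to 12.

66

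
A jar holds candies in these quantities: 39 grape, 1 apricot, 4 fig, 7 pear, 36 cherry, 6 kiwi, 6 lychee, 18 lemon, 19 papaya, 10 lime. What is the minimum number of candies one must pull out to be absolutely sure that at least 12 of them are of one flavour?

An adversary could hand out at most 11 candies per flavour (6 flavours run out sooner): 11 + 1 + 4 + 7 + 11 + 6 + 6 + 11 + 11 + 10 = 78 candies and still no flavour has 12.
One more candy lands in a flavour already at 11, so 79 draws are enough and 78 are not.

79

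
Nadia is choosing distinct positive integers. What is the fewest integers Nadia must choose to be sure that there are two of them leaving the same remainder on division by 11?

The 11 residue classes mod 11 are the pigeonholes.
With 11 integers one could put 1 in each residue class and have no class reach 2.
The 12th integer pushes some class to 2, so 11·1 + 1 = 12.

12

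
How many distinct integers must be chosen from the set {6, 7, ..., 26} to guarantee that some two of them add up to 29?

13

Two chosen integers sum to 29 exactly when both halves of some pair {x, 29−x} with 6 ≤ x ≤ 29−x ≤ 23 are chosen — 9 such pairs.
The remaining 3 elements (those with no distinct partner in range) can never complete a 29-sum, so the worst case takes all of them and one from each pair: 3 + 9 = 12.
Pigeonhole: the 13th integer has to be the second member of some pair, so 12 + 1 = 13.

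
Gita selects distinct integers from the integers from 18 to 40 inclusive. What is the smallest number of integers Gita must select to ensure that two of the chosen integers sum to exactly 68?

Group the elements by complementary pair {x, 68−x}: {28,40}, {29,39}, {30,38}, …, giving 6 two-element pairs, the single value 34 (it cannot pair with itself since the integers are distinct), and 10 integers whose partner 68−x falls outside [18,40].
Treating each of those 17 groups as a pigeonhole, one can pick one integer per group — 17 integers — with no two summing to 68.
The 18th integer lands in an occupied pair, forcing a sum of 68.

18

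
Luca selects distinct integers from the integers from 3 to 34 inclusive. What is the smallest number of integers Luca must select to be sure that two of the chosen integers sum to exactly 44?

21

Group the elements by complementary pair {x, 44−x}: {10,34}, {11,33}, {12,32}, …, giving 12 two-element pairs, the single value 22 (it cannot pair with itself since the integers are distinct), and 7 integers whose partner 44−x falls outside [3,34].
Treating each of those 20 groups as a pigeonhole, one can pick one integer per group — 20 integers — with no two summing to 44.
The 21st integer lands in an occupied pair, forcing a sum of 44.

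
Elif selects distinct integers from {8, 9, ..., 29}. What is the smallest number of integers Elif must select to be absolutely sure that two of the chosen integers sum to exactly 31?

15

A set avoiding the sum 31 can contain at most one of each pair {x, 31−x}, plus the 6 elements whose complement lies outside the range.
The integers 16, …, 29 (14 of them) are such a set: any two sum to at least 16+17 = 33 > 31.
Pigeonhole: any 15th integer completes one of the 8 pairs, so 15 choices force a sum of 31.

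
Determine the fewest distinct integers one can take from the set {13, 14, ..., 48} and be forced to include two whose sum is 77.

27

A set avoiding the sum 77 can contain at most one of each pair {x, 77−x}, plus the 16 elements whose complement lies outside the range.
The integers 13, …, 38 (26 of them) are such a set: any two sum to at least 13+14 = 27 and at most 37+38 = 75 < 77.
Any 27th integer completes one of the 10 pairs, so 27 choices force a sum of 77.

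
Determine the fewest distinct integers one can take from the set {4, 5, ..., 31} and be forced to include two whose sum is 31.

A set avoiding the sum 31 can contain at most one of each pair {x, 31−x}, plus the 4 elements whose complement lies outside the range.
The integers 16, …, 31 (16 of them) are such a set: any two sum to at least 16+17 = 33 > 31.
By pigeonhole, any 17th integer completes one of the 12 pairs, so 17 choices force a sum of 31.

17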